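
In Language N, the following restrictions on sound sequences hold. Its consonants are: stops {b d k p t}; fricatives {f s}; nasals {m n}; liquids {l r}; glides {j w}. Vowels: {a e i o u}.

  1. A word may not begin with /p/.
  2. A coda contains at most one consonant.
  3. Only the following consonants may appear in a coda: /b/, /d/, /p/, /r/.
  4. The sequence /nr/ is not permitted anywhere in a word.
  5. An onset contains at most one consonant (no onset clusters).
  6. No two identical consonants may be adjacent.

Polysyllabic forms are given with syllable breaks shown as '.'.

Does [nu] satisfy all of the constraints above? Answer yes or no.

[nu] — σ1 onset /n/, coda /∅/ ok → phonotactically legal

yes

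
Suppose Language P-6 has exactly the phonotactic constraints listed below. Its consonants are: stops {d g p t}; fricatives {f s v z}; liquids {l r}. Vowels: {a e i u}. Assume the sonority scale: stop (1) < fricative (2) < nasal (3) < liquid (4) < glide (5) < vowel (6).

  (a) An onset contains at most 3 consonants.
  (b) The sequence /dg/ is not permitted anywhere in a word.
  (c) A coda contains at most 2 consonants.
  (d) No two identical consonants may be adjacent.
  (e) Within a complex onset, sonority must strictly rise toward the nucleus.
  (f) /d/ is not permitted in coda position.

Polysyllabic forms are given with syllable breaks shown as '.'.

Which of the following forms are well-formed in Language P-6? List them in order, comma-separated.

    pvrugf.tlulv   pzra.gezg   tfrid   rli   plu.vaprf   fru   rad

pvrugf.tlulv — σ1 onset /pvr/ (1→2→4 rises), coda /gf/ (2C) ok; σ2 onset /tl/ (1→4 rises), coda /lv/ (2C) ok → well-formed
pzra.gezg — σ1 onset /pzr/ (1→2→4 rises), coda /∅/ ok; σ2 onset /g/, coda /zg/ (2C) ok → well-formed
tfrid — violates constraint (f): syllable 1 coda contains /d/ → ill-formed
rli — violates constraint (e): syllable 1 onset /rl/: /r/ (liquid, 4) → /l/ (liquid, 4) does not rise → ill-formed
plu.vaprf — violates constraint (c): syllable 2 coda /prf/ has 3 consonants (> 2) → ill-formed
fru — σ1 onset /fr/ (2→4 rises), coda /∅/ ok → well-formed
rad — violates constraint (f): syllable 1 coda contains /d/ → ill-formed

pvrugf.tlulv, pzra.gezg, fru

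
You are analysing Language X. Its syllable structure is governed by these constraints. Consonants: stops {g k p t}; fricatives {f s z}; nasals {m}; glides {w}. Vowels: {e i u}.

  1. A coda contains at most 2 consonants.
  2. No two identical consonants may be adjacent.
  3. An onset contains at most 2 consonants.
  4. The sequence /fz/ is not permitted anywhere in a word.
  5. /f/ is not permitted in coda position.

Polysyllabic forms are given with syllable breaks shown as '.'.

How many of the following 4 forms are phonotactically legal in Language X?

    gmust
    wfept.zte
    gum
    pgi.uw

4

gmust — σ1 onset /gm/ (2C), coda /st/ (2C) ok → phonotactically legal
wfept.zte — σ1 onset /wf/ (2C), coda /pt/ (2C) ok; σ2 onset /zt/ (2C), coda /∅/ ok → phonotactically legal
gum — σ1 onset /g/, coda /m/ ok → phonotactically legal
pgi.uw — σ1 onset /pg/ (2C), coda /∅/ ok; σ2 onset /∅/, coda /w/ ok → phonotactically legal
Phonotactically legal: gmust, wfept.zte, gum, pgi.uw → 4.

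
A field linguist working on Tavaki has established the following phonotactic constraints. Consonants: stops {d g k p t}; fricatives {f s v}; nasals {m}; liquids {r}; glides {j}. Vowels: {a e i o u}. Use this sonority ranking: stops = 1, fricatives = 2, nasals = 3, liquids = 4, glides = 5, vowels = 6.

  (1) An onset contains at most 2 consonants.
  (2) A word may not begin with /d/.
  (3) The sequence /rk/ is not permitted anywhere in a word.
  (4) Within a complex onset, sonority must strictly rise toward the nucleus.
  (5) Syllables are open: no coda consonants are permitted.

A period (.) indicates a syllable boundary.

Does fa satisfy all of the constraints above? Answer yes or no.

fa — σ1 onset /f/, coda /∅/ ok → phonotactically legal

yes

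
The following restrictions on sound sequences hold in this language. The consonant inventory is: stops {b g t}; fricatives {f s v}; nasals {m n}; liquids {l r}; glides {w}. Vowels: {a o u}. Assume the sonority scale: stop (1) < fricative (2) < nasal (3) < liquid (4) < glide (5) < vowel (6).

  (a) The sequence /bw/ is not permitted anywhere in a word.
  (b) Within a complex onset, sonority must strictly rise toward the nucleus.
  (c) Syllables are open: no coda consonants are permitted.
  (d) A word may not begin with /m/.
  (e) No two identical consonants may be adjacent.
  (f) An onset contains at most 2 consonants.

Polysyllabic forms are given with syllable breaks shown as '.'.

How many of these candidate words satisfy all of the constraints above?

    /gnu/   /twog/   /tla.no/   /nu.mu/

3

/gnu/ — σ1 onset /gn/ (1→3 rises), coda /∅/ ok → well-formed
/twog/ — violates constraint (c): syllable 1 coda /g/ has 1 consonant (> 0) → ill-formed
/tla.no/ — σ1 onset /tl/ (1→4 rises), coda /∅/ ok; σ2 onset /n/, coda /∅/ ok → well-formed
/nu.mu/ — σ1 onset /n/, coda /∅/ ok; σ2 onset /m/, coda /∅/ ok → well-formed
Well-formed: /gnu/, /tla.no/, /nu.mu/ → 3.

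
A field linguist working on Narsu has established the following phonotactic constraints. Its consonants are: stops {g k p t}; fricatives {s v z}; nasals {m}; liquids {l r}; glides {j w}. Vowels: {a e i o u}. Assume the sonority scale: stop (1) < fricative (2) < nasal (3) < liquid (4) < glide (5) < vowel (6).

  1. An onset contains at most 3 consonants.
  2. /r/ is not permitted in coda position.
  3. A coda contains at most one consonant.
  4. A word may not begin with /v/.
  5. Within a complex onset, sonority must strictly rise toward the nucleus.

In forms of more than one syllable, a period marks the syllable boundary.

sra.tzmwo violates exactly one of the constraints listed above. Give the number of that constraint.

sra.tzmwo: syllable 2 onset /tzmw/ has 4 consonants (> 3).
This is a violation of constraint 1: "An onset contains at most 3 consonants."
The remaining constraints (2, 3, 4, 5) are satisfied.

1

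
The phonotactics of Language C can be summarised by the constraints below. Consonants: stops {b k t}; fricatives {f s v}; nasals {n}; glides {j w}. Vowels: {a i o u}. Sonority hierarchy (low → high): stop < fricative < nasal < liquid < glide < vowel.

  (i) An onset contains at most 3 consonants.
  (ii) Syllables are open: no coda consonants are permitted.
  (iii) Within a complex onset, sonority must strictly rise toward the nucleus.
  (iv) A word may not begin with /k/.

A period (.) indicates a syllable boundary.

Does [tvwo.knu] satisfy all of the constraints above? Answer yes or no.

[tvwo.knu] — σ1 onset /tvw/ (1→2→5 rises), coda /∅/ ok; σ2 onset /kn/ (1→3 rises), coda /∅/ ok → licit

yes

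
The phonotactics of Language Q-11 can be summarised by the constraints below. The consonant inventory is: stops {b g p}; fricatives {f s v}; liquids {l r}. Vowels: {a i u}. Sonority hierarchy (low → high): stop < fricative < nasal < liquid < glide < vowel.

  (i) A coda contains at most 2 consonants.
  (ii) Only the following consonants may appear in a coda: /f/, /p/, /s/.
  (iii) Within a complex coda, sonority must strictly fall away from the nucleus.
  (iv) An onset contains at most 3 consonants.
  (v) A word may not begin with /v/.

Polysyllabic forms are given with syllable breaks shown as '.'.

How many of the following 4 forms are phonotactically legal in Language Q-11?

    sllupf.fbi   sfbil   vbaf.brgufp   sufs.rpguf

sllupf.fbi — violates constraint (iii): syllable 1 coda /pf/: /p/ (stop, 1) → /f/ (fricative, 2) does not fall → phonotactically illegal
sfbil — violates constraint (ii): syllable 1 coda contains /l/, which is not a licensed coda consonant → phonotactically illegal
vbaf.brgufp — violates constraint (v): word begins with /v/ → phonotactically illegal
sufs.rpguf — violates constraint (iii): syllable 1 coda /fs/: /f/ (fricative, 2) → /s/ (fricative, 2) does not fall → phonotactically illegal
No form is phonotactically legal → 0.

0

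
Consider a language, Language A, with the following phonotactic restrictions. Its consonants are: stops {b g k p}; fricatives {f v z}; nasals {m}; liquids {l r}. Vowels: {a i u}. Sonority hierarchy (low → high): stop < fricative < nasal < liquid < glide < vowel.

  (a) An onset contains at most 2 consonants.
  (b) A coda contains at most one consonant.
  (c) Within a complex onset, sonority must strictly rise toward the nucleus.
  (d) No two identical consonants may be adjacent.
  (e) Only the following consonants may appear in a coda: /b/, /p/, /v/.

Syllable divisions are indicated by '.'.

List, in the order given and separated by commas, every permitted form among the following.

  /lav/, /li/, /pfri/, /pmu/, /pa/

/lav/ — σ1 onset /l/, coda /v/ ok → permitted
/li/ — σ1 onset /l/, coda /∅/ ok → permitted
/pfri/ — violates constraint (a): syllable 1 onset /pfr/ has 3 consonants (> 2) → not permitted
/pmu/ — σ1 onset /pm/ (1→3 rises), coda /∅/ ok → permitted
/pa/ — σ1 onset /p/, coda /∅/ ok → permitted

/lav/, /li/, /pmu/, /pa/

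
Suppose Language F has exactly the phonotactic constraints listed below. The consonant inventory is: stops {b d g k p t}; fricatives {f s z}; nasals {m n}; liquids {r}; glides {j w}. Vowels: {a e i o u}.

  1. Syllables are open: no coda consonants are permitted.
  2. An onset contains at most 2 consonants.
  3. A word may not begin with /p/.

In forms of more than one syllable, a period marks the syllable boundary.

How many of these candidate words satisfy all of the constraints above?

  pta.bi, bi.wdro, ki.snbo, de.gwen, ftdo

pta.bi — violates constraint 3: word begins with /p/ → not permitted
bi.wdro — violates constraint 2: syllable 2 onset /wdr/ has 3 consonants (> 2) → not permitted
ki.snbo — violates constraint 2: syllable 2 onset /snb/ has 3 consonants (> 2) → not permitted
de.gwen — violates constraint 1: syllable 2 coda /n/ has 1 consonant (> 0) → not permitted
ftdo — violates constraint 2: syllable 1 onset /ftd/ has 3 consonants (> 2) → not permitted
No form is permitted → 0.

0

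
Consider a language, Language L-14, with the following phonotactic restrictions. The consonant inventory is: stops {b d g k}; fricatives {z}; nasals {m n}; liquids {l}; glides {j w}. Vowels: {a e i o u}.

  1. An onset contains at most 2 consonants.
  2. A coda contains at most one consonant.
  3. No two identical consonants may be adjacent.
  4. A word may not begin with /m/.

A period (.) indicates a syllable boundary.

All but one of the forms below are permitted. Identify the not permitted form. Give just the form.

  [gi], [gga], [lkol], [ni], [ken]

[gi] — σ1 onset /g/, coda /∅/ ok → permitted
[gga] — violates constraint 3: adjacent identical consonants /gg/ → not permitted
[lkol] — σ1 onset /lk/ (2C), coda /l/ ok → permitted
[ni] — σ1 onset /n/, coda /∅/ ok → permitted
[ken] — σ1 onset /k/, coda /n/ ok → permitted

[gga]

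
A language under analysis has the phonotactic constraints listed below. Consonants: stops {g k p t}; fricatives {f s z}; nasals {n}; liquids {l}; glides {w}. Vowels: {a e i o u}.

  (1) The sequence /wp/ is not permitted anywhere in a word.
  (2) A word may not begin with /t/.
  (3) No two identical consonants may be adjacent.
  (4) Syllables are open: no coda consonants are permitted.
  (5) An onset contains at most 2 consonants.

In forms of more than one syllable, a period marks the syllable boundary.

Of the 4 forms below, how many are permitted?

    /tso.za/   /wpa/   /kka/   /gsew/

0

/tso.za/ — violates constraint 2: word begins with /t/ → not permitted
/wpa/ — violates constraint 1: contains banned sequence /wp/ → not permitted
/kka/ — violates constraint 3: adjacent identical consonants /kk/ → not permitted
/gsew/ — violates constraint 4: syllable 1 coda /w/ has 1 consonant (> 0) → not permitted
No form is permitted → 0.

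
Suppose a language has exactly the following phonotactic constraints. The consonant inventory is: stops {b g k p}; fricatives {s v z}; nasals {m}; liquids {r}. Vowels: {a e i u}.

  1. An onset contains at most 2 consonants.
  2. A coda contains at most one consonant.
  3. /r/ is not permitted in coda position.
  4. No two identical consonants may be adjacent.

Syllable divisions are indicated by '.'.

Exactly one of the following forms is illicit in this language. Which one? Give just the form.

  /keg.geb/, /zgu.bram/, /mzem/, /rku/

/keg.geb/ — violates constraint 4: adjacent identical consonants /gg/ → illicit
/zgu.bram/ — σ1 onset /zg/ (2C), coda /∅/ ok; σ2 onset /br/ (2C), coda /m/ ok → licit
/mzem/ — σ1 onset /mz/ (2C), coda /m/ ok → licit
/rku/ — σ1 onset /rk/ (2C), coda /∅/ ok → licit

/keg.geb/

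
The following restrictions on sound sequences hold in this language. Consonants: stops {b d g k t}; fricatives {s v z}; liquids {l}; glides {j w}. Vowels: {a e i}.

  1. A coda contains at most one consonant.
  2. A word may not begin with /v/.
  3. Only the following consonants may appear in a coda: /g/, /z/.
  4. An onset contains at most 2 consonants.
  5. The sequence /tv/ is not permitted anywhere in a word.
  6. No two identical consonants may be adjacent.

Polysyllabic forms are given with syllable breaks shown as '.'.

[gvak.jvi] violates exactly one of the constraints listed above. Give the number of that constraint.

[gvak.jvi]: syllable 1 coda contains /k/, which is not a licensed coda consonant.
This is a violation of constraint 3: "Only the following consonants may appear in a coda: /g/, /z/."
The remaining constraints (1, 2, 4, 5, 6) are satisfied.

3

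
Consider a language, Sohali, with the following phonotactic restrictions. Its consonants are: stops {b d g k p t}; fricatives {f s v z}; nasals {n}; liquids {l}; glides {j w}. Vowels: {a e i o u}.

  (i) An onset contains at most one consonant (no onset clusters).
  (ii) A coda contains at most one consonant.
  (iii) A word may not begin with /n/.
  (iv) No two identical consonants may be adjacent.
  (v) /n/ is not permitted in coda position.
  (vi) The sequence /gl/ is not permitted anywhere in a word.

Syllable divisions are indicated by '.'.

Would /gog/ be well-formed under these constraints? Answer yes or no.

yes

/gog/ — σ1 onset /g/, coda /g/ ok → well-formed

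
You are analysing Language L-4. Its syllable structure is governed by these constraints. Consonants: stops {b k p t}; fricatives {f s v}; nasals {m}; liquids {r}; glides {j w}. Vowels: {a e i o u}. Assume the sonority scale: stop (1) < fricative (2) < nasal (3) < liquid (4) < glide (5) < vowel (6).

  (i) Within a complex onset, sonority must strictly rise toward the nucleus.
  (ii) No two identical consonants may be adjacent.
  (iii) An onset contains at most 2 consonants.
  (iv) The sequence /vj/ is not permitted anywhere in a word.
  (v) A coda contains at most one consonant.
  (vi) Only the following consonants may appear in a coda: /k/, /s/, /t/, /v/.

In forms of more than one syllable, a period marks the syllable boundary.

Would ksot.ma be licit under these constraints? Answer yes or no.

yes

ksot.ma — σ1 onset /ks/ (1→2 rises), coda /t/ ok; σ2 onset /m/, coda /∅/ ok → licit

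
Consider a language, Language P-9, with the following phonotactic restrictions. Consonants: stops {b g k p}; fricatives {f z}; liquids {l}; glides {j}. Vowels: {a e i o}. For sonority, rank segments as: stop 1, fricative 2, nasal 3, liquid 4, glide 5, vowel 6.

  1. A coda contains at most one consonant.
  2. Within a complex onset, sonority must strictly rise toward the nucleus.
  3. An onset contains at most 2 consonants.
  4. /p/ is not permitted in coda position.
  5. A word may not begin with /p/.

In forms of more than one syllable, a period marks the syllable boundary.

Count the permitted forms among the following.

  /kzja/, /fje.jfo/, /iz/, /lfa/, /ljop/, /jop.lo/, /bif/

2

/kzja/ — violates constraint 3: syllable 1 onset /kzj/ has 3 consonants (> 2) → not permitted
/fje.jfo/ — violates constraint 2: syllable 2 onset /jf/: /j/ (glide, 5) → /f/ (fricative, 2) does not rise → not permitted
/iz/ — σ1 onset /∅/, coda /z/ ok → permitted
/lfa/ — violates constraint 2: syllable 1 onset /lf/: /l/ (liquid, 4) → /f/ (fricative, 2) does not rise → not permitted
/ljop/ — violates constraint 4: syllable 1 coda contains /p/ → not permitted
/jop.lo/ — violates constraint 4: syllable 1 coda contains /p/ → not permitted
/bif/ — σ1 onset /b/, coda /f/ ok → permitted
Permitted: /iz/, /bif/ → 2.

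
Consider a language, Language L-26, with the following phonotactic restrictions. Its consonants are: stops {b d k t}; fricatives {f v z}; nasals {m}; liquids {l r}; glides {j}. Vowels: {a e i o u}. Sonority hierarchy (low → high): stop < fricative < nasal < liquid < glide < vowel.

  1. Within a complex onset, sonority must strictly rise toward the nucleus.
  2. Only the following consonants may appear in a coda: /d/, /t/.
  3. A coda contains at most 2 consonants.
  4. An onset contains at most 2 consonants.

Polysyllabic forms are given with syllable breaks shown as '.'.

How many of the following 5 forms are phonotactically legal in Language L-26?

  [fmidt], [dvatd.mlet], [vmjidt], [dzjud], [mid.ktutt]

[fmidt] — σ1 onset /fm/ (2→3 rises), coda /dt/ (2C) ok → phonotactically legal
[dvatd.mlet] — σ1 onset /dv/ (1→2 rises), coda /td/ (2C) ok; σ2 onset /ml/ (3→4 rises), coda /t/ ok → phonotactically legal
[vmjidt] — violates constraint 4: syllable 1 onset /vmj/ has 3 consonants (> 2) → phonotactically illegal
[dzjud] — violates constraint 4: syllable 1 onset /dzj/ has 3 consonants (> 2) → phonotactically illegal
[mid.ktutt] — violates constraint 1: syllable 2 onset /kt/: /k/ (stop, 1) → /t/ (stop, 1) does not rise → phonotactically illegal
Phonotactically legal: [fmidt], [dvatd.mlet] → 2.

2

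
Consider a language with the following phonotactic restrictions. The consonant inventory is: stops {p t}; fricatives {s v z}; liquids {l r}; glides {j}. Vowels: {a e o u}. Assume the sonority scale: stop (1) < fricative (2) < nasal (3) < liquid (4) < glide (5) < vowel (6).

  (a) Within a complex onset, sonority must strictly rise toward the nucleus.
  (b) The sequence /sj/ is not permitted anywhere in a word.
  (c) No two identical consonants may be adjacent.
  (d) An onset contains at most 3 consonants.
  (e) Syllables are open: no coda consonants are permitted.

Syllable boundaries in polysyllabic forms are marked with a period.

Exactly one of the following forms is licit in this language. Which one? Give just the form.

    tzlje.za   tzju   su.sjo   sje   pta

tzlje.za — violates constraint (d): syllable 1 onset /tzlj/ has 4 consonants (> 3) → illicit
tzju — σ1 onset /tzj/ (1→2→5 rises), coda /∅/ ok → licit
su.sjo — violates constraint (b): contains banned sequence /sj/ → illicit
sje — violates constraint (b): contains banned sequence /sj/ → illicit
pta — violates constraint (a): syllable 1 onset /pt/: /p/ (stop, 1) → /t/ (stop, 1) does not rise → illicit

tzju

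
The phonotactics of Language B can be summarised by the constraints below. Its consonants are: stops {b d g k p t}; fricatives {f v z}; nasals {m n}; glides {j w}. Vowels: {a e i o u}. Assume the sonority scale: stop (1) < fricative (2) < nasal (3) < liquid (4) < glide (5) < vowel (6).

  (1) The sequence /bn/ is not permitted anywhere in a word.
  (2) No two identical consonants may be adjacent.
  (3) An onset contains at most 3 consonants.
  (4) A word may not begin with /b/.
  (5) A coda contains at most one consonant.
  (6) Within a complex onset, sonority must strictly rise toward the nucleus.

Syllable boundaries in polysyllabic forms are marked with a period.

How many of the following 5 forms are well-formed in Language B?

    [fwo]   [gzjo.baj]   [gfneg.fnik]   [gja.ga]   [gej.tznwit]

[fwo] — σ1 onset /fw/ (2→5 rises), coda /∅/ ok → well-formed
[gzjo.baj] — σ1 onset /gzj/ (1→2→5 rises), coda /∅/ ok; σ2 onset /b/, coda /j/ ok → well-formed
[gfneg.fnik] — σ1 onset /gfn/ (1→2→3 rises), coda /g/ ok; σ2 onset /fn/ (2→3 rises), coda /k/ ok → well-formed
[gja.ga] — σ1 onset /gj/ (1→5 rises), coda /∅/ ok; σ2 onset /g/, coda /∅/ ok → well-formed
[gej.tznwit] — violates constraint 3: syllable 2 onset /tznw/ has 4 consonants (> 3) → ill-formed
Well-formed: [fwo], [gzjo.baj], [gfneg.fnik], [gja.ga] → 4.

4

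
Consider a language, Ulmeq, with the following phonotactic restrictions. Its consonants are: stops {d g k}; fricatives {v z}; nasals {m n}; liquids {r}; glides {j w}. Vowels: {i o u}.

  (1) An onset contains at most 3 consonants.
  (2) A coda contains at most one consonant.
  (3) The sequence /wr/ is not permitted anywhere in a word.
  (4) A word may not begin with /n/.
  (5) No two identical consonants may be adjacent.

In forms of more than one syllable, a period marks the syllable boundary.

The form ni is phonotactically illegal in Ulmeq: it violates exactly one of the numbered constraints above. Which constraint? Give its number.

ni: word begins with /n/.
This is a violation of constraint 4: "A word may not begin with /n/."
The remaining constraints (1, 2, 3, 5) are satisfied.

4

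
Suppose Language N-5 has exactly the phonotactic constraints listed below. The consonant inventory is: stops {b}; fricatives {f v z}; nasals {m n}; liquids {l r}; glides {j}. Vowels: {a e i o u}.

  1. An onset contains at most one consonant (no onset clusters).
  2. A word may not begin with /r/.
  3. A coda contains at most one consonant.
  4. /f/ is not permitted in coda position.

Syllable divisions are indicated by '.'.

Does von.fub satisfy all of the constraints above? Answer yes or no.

yes

von.fub — σ1 onset /v/, coda /n/ ok; σ2 onset /f/, coda /b/ ok → well-formed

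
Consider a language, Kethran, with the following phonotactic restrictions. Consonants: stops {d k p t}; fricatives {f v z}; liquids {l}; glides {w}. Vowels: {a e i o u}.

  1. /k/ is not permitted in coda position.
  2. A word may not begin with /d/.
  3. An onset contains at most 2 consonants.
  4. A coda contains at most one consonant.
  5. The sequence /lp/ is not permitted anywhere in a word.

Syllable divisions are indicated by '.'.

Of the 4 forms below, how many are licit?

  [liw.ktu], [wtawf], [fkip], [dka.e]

2

[liw.ktu] — σ1 onset /l/, coda /w/ ok; σ2 onset /kt/ (2C), coda /∅/ ok → licit
[wtawf] — violates constraint 4: syllable 1 coda /wf/ has 2 consonants (> 1) → illicit
[fkip] — σ1 onset /fk/ (2C), coda /p/ ok → licit
[dka.e] — violates constraint 2: word begins with /d/ → illicit
Licit: [liw.ktu], [fkip] → 2.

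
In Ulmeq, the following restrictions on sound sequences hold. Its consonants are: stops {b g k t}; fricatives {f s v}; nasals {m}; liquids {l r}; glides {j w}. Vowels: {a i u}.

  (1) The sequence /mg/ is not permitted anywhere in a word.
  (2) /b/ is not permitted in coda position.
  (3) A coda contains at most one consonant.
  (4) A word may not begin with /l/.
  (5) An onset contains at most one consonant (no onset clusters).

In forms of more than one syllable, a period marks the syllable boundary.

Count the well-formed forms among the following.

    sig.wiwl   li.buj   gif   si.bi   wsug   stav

sig.wiwl — violates constraint 3: syllable 2 coda /wl/ has 2 consonants (> 1) → ill-formed
li.buj — violates constraint 4: word begins with /l/ → ill-formed
gif — σ1 onset /g/, coda /f/ ok → well-formed
si.bi — σ1 onset /s/, coda /∅/ ok; σ2 onset /b/, coda /∅/ ok → well-formed
wsug — violates constraint 5: syllable 1 onset /ws/ has 2 consonants (> 1) → ill-formed
stav — violates constraint 5: syllable 1 onset /st/ has 2 consonants (> 1) → ill-formed
Well-formed: gif, si.bi → 2.

2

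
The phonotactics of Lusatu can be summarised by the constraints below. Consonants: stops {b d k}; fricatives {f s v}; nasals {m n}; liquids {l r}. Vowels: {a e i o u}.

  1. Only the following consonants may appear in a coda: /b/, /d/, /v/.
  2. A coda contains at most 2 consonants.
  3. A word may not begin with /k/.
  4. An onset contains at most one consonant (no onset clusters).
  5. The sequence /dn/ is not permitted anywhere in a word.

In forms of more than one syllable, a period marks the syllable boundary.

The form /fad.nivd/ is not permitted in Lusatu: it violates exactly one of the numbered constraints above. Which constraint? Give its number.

/fad.nivd/: contains banned sequence /dn/.
This is a violation of constraint 5: "The sequence /dn/ is not permitted anywhere in a word."
The remaining constraints (1, 2, 3, 4) are satisfied.

5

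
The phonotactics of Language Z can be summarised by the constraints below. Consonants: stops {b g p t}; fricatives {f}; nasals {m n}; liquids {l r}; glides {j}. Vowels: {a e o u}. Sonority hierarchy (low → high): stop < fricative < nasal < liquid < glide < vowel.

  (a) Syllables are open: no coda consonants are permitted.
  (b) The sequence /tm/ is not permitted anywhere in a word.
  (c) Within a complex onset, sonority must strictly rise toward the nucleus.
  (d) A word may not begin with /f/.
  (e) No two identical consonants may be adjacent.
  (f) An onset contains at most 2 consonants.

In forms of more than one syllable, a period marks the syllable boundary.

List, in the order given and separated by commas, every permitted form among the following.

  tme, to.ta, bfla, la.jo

tme — violates constraint (b): contains banned sequence /tm/ → not permitted
to.ta — σ1 onset /t/, coda /∅/ ok; σ2 onset /t/, coda /∅/ ok → permitted
bfla — violates constraint (f): syllable 1 onset /bfl/ has 3 consonants (> 2) → not permitted
la.jo — σ1 onset /l/, coda /∅/ ok; σ2 onset /j/, coda /∅/ ok → permitted

to.ta, la.jo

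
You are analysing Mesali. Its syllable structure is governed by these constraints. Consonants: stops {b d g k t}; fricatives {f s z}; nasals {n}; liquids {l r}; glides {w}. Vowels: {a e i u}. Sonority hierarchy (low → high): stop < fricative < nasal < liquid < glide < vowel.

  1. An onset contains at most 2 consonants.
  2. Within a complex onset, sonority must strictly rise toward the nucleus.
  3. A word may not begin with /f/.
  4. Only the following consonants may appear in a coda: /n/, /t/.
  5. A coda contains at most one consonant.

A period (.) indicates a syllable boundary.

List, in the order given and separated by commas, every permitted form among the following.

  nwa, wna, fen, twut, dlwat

nwa, twut

nwa — σ1 onset /nw/ (3→5 rises), coda /∅/ ok → permitted
wna — violates constraint 2: syllable 1 onset /wn/: /w/ (glide, 5) → /n/ (nasal, 3) does not rise → not permitted
fen — violates constraint 3: word begins with /f/ → not permitted
twut — σ1 onset /tw/ (1→5 rises), coda /t/ ok → permitted
dlwat — violates constraint 1: syllable 1 onset /dlw/ has 3 consonants (> 2) → not permitted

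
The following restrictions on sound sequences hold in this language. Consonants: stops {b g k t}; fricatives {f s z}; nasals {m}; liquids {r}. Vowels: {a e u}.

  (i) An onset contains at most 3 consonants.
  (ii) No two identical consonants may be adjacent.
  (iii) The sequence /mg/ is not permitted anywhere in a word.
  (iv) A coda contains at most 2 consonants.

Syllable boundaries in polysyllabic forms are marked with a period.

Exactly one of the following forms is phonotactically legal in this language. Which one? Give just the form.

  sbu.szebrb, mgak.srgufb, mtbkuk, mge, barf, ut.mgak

sbu.szebrb — violates constraint (iv): syllable 2 coda /brb/ has 3 consonants (> 2) → phonotactically illegal
mgak.srgufb — violates constraint (iii): contains banned sequence /mg/ → phonotactically illegal
mtbkuk — violates constraint (i): syllable 1 onset /mtbk/ has 4 consonants (> 3) → phonotactically illegal
mge — violates constraint (iii): contains banned sequence /mg/ → phonotactically illegal
barf — σ1 onset /b/, coda /rf/ (2C) ok → phonotactically legal
ut.mgak — violates constraint (iii): contains banned sequence /mg/ → phonotactically illegal

barf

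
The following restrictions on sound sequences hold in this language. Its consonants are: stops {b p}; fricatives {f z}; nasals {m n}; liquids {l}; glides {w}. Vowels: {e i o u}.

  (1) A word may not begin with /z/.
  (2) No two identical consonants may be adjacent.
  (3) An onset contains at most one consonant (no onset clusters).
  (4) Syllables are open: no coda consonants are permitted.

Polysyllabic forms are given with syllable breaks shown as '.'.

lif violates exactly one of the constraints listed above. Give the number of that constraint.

lif: syllable 1 coda /f/ has 1 consonant (> 0).
This is a violation of constraint 4: "Syllables are open: no coda consonants are permitted."
The remaining constraints (1, 2, 3) are satisfied.

4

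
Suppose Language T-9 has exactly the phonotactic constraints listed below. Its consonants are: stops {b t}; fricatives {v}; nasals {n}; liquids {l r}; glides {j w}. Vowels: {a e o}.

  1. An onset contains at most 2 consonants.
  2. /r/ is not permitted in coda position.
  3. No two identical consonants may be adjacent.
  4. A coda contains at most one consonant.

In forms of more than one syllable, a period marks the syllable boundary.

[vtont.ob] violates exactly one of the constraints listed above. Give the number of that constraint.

4

[vtont.ob]: syllable 1 coda /nt/ has 2 consonants (> 1).
This is a violation of constraint 4: "A coda contains at most one consonant."
The remaining constraints (1, 2, 3) are satisfied.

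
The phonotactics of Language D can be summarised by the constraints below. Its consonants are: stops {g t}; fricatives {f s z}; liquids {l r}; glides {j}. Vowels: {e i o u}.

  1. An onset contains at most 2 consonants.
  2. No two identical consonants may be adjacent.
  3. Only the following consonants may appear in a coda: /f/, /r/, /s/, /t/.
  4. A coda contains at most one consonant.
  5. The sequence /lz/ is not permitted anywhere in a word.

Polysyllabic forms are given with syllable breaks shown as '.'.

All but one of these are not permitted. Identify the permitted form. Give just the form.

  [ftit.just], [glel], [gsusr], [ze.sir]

[ze.sir]

[ftit.just] — violates constraint 4: syllable 2 coda /st/ has 2 consonants (> 1) → not permitted
[glel] — violates constraint 3: syllable 1 coda contains /l/, which is not a licensed coda consonant → not permitted
[gsusr] — violates constraint 4: syllable 1 coda /sr/ has 2 consonants (> 1) → not permitted
[ze.sir] — σ1 onset /z/, coda /∅/ ok; σ2 onset /s/, coda /r/ ok → permitted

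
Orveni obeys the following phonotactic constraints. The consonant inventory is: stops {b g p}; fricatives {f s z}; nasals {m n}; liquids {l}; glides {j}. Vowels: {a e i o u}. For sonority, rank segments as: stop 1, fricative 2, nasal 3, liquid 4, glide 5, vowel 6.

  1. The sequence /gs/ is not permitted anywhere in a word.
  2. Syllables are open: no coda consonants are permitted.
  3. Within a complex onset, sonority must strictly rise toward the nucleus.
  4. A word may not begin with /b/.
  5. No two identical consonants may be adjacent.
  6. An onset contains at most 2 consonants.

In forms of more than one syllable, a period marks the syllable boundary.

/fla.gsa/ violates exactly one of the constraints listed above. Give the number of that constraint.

/fla.gsa/: contains banned sequence /gs/.
This is a violation of constraint 1: "The sequence /gs/ is not permitted anywhere in a word."
The remaining constraints (2, 3, 4, 5, 6) are satisfied.

1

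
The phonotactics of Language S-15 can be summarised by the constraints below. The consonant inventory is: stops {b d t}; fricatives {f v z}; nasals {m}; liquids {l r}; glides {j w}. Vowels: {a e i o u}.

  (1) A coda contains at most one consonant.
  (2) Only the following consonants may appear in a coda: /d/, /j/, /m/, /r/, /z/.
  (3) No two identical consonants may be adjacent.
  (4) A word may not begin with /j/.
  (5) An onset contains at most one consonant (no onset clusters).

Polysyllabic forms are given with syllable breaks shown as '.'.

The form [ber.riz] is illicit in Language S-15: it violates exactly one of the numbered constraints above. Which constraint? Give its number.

3

[ber.riz]: adjacent identical consonants /rr/.
This is a violation of constraint 3: "No two identical consonants may be adjacent."
The remaining constraints (1, 2, 4, 5) are satisfied.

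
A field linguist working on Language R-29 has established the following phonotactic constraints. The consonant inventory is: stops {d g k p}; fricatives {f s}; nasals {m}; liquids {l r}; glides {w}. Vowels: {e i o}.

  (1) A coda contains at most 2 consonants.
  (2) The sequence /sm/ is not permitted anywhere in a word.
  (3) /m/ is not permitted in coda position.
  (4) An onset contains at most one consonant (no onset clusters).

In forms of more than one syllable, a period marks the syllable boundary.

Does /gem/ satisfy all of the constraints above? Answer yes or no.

/gem/ — violates constraint 3: syllable 1 coda contains /m/ → ill-formed

no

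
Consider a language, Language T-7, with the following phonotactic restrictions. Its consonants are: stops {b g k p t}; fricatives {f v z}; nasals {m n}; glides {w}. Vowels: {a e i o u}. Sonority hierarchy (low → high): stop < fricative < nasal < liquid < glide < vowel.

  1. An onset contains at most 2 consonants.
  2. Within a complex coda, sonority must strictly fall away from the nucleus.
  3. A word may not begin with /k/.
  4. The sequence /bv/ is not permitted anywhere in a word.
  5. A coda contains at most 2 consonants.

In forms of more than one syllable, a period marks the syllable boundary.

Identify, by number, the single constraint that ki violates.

3

ki: word begins with /k/.
This is a violation of constraint 3: "A word may not begin with /k/."
The remaining constraints (1, 2, 4, 5) are satisfied.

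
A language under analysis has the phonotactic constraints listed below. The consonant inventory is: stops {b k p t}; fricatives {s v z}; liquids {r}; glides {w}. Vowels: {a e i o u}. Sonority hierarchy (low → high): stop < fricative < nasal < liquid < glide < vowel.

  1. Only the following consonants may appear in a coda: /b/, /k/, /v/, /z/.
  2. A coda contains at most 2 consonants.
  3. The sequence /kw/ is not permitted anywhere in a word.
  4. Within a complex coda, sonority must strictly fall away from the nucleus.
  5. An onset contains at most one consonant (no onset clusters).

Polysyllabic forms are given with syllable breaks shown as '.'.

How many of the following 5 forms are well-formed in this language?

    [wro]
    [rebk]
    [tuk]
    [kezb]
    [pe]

3

[wro] — violates constraint 5: syllable 1 onset /wr/ has 2 consonants (> 1) → ill-formed
[rebk] — violates constraint 4: syllable 1 coda /bk/: /b/ (stop, 1) → /k/ (stop, 1) does not fall → ill-formed
[tuk] — σ1 onset /t/, coda /k/ ok → well-formed
[kezb] — σ1 onset /k/, coda /zb/ (2→1 falls) ok → well-formed
[pe] — σ1 onset /p/, coda /∅/ ok → well-formed
Well-formed: [tuk], [kezb], [pe] → 3.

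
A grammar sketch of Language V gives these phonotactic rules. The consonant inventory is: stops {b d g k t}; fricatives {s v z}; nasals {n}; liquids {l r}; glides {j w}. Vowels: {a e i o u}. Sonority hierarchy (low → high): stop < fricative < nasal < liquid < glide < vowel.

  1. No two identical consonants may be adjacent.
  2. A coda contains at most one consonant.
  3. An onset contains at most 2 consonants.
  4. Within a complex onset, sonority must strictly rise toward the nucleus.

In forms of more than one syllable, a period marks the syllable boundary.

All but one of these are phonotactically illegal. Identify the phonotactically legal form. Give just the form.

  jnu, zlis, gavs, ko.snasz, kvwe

jnu — violates constraint 4: syllable 1 onset /jn/: /j/ (glide, 5) → /n/ (nasal, 3) does not rise → phonotactically illegal
zlis — σ1 onset /zl/ (2→4 rises), coda /s/ ok → phonotactically legal
gavs — violates constraint 2: syllable 1 coda /vs/ has 2 consonants (> 1) → phonotactically illegal
ko.snasz — violates constraint 2: syllable 2 coda /sz/ has 2 consonants (> 1) → phonotactically illegal
kvwe — violates constraint 3: syllable 1 onset /kvw/ has 3 consonants (> 2) → phonotactically illegal

zlis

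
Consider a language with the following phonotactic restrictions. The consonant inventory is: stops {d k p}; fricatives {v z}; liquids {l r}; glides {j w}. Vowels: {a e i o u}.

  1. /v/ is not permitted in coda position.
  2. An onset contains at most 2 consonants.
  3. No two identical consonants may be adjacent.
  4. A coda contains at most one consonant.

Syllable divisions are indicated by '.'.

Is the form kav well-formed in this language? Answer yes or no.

kav — violates constraint 1: syllable 1 coda contains /v/ → ill-formed

no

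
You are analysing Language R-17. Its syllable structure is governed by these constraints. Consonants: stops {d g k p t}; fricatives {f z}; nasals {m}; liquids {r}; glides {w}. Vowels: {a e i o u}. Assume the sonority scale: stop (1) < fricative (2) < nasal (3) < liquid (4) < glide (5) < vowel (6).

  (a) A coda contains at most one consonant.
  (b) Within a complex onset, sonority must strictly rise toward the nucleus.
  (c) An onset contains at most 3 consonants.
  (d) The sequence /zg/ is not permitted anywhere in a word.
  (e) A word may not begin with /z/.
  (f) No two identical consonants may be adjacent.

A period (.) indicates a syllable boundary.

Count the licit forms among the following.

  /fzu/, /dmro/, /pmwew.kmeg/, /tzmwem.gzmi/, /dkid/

/fzu/ — violates constraint (b): syllable 1 onset /fz/: /f/ (fricative, 2) → /z/ (fricative, 2) does not rise → illicit
/dmro/ — σ1 onset /dmr/ (1→3→4 rises), coda /∅/ ok → licit
/pmwew.kmeg/ — σ1 onset /pmw/ (1→3→5 rises), coda /w/ ok; σ2 onset /km/ (1→3 rises), coda /g/ ok → licit
/tzmwem.gzmi/ — violates constraint (c): syllable 1 onset /tzmw/ has 4 consonants (> 3) → illicit
/dkid/ — violates constraint (b): syllable 1 onset /dk/: /d/ (stop, 1) → /k/ (stop, 1) does not rise → illicit
Licit: /dmro/, /pmwew.kmeg/ → 2.

2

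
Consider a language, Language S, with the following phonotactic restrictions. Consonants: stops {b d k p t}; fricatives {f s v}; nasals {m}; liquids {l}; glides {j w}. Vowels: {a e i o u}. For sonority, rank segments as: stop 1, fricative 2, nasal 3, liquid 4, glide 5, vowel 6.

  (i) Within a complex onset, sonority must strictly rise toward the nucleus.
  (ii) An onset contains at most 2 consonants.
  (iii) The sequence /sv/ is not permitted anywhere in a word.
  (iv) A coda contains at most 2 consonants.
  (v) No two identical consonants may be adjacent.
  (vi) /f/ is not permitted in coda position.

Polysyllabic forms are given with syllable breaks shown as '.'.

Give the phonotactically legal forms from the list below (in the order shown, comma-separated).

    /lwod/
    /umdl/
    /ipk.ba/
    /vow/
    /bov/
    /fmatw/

/lwod/, /ipk.ba/, /vow/, /bov/, /fmatw/

/lwod/ — σ1 onset /lw/ (4→5 rises), coda /d/ ok → phonotactically legal
/umdl/ — violates constraint (iv): syllable 1 coda /mdl/ has 3 consonants (> 2) → phonotactically illegal
/ipk.ba/ — σ1 onset /∅/, coda /pk/ (2C) ok; σ2 onset /b/, coda /∅/ ok → phonotactically legal
/vow/ — σ1 onset /v/, coda /w/ ok → phonotactically legal
/bov/ — σ1 onset /b/, coda /v/ ok → phonotactically legal
/fmatw/ — σ1 onset /fm/ (2→3 rises), coda /tw/ (2C) ok → phonotactically legal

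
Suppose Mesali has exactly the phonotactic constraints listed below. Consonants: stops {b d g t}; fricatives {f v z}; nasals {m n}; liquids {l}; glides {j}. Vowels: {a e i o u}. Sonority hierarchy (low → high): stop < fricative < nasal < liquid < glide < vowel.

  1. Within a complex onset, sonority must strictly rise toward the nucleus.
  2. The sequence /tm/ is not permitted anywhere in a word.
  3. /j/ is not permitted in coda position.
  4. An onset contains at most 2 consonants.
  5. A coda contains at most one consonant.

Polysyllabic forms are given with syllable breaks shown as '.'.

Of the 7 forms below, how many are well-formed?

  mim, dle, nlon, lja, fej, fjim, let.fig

mim — σ1 onset /m/, coda /m/ ok → well-formed
dle — σ1 onset /dl/ (1→4 rises), coda /∅/ ok → well-formed
nlon — σ1 onset /nl/ (3→4 rises), coda /n/ ok → well-formed
lja — σ1 onset /lj/ (4→5 rises), coda /∅/ ok → well-formed
fej — violates constraint 3: syllable 1 coda contains /j/ → ill-formed
fjim — σ1 onset /fj/ (2→5 rises), coda /m/ ok → well-formed
let.fig — σ1 onset /l/, coda /t/ ok; σ2 onset /f/, coda /g/ ok → well-formed
Well-formed: mim, dle, nlon, lja, fjim, let.fig → 6.

6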